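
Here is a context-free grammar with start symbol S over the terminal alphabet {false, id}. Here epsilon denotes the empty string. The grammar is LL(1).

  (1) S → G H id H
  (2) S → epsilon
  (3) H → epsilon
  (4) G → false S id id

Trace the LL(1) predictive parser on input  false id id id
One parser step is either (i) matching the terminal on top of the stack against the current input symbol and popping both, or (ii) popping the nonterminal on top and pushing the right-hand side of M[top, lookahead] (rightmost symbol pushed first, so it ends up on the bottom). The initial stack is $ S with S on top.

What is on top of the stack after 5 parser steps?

step 1: stack=$ S  input=false id id id $  — expand S → G H id H
step 2: stack=$ H id H G  input=false id id id $  — expand G → false S id id
step 3: stack=$ H id H id id S false  input=false id id id $  — match false
step 4: stack=$ H id H id id S  input=id id id $  — expand S → epsilon
step 5: stack=$ H id H id id  input=id id id $  — match id
Stack after step 5: $ H id H id (top = id).

id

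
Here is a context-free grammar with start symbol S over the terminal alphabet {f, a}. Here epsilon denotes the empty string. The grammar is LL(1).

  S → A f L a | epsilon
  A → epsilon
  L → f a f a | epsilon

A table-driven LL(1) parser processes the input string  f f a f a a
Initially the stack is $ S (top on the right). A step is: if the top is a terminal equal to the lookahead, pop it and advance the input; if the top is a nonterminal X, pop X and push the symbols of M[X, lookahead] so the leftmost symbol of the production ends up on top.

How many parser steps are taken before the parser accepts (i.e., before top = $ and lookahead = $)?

     Stack        Input          Action
  1  $ S          f f a f a a $  expand S → A f L a
  2  $ a L f A    f f a f a a $  expand A → epsilon
  3  $ a L f      f f a f a a $  match f
  4  $ a L        f a f a a $    expand L → f a f a
  5  $ a a f a f  f a f a a $    match f
  6  $ a a f a    a f a a $      match a
  7  $ a a f      f a a $        match f
  8  $ a a        a a $          match a
  9  $ a          a $            match a
Accept reached after 9 steps.

9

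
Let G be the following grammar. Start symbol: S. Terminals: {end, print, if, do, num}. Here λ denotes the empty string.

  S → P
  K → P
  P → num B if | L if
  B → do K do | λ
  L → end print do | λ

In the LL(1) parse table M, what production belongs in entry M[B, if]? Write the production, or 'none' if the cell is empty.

B → λ

FIRST(B): from B→do K do we get {do}; from B→λ we get {λ}. So FIRST(B) = {λ, do}.
FIRST(L): from L→end print do we get {end}; from L→λ we get {λ}. So FIRST(L) = {λ, end}.
FIRST(P): from P→num B if we get {num}; from P→L if we get {end, if}. So FIRST(P) = {end, if, num}.
FIRST(S): from S→P we get {end, if, num}. So FIRST(S) = {end, if, num}.
FIRST(K): from K→P we get {end, if, num}. So FIRST(K) = {end, if, num}.
FOLLOW(S) includes $ since S is the start symbol.
FOLLOW(B): in P→num B if, B is followed by if with FIRST {if}. Thus FOLLOW(B) = {if}.
For B → do K do: FIRST(do K do) = {do}, so it goes in M[B, t] for t ∈ {do}.
For B → λ: FIRST(λ) = {λ}, so it goes in M[B, t] for t ∈ {}; since λ ∈ FIRST, also for every t ∈ FOLLOW(B) = {if}.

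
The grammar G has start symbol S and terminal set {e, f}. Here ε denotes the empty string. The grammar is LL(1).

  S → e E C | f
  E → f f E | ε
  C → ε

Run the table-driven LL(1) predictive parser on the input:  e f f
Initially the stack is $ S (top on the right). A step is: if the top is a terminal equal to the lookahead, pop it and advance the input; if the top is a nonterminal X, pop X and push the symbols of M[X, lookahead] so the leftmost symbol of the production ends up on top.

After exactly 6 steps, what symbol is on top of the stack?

step 1: stack=$ S  input=e f f $  — expand S → e E C
step 2: stack=$ C E e  input=e f f $  — match e
step 3: stack=$ C E  input=f f $  — expand E → f f E
step 4: stack=$ C E f f  input=f f $  — match f
step 5: stack=$ C E f  input=f $  — match f
step 6: stack=$ C E  input=$  — expand E → ε
Stack after step 6: $ C (top = C).

C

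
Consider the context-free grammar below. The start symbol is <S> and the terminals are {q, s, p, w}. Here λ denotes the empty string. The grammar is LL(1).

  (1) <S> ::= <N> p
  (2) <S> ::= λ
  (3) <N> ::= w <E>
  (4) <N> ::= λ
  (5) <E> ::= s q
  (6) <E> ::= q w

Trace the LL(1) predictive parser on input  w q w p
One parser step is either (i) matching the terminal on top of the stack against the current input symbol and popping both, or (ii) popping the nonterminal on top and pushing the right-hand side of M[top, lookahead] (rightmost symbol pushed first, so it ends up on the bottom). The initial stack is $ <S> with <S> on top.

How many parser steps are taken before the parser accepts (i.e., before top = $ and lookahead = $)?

7

step 1: stack=$ <S>  input=w q w p $  — expand <S> ::= <N> p
step 2: stack=$ p <N>  input=w q w p $  — expand <N> ::= w <E>
step 3: stack=$ p <E> w  input=w q w p $  — match w
step 4: stack=$ p <E>  input=q w p $  — expand <E> ::= q w
step 5: stack=$ p w q  input=q w p $  — match q
step 6: stack=$ p w  input=w p $  — match w
step 7: stack=$ p  input=p $  — match p
Accept reached after 7 steps.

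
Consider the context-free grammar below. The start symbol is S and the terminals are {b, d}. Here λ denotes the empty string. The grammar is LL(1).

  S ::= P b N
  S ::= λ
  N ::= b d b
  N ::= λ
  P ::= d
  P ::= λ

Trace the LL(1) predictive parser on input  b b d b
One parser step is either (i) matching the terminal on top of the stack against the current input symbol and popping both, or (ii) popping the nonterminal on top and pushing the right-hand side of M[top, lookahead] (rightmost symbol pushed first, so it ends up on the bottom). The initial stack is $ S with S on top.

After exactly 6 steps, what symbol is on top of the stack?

b

     Stack    Input      Action
  1  $ S      b b d b $  expand S ::= P b N
  2  $ N b P  b b d b $  expand P ::= λ
  3  $ N b    b b d b $  match b
  4  $ N      b d b $    expand N ::= b d b
  5  $ b d b  b d b $    match b
  6  $ b d    d b $      match d
Stack after step 6: $ b (top = b).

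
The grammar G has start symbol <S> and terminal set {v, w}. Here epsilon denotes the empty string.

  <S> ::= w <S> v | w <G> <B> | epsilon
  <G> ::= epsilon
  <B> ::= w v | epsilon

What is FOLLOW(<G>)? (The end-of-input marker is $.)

{$, v, w}

FIRST(<S>) = {epsilon, w}
FIRST(<G>) = {epsilon}
FIRST(<B>) = {epsilon, w}
FOLLOW(<S>) includes $ since <S> is the start symbol.
FOLLOW(<S>): in <S>::=w <S> v, <S> is followed by v with FIRST {v}. Thus FOLLOW(<S>) = {$, v}.
FOLLOW(<G>): in <S>::=w <G> <B>, <G> is followed by <B> with FIRST {epsilon, w}; in <S>::=w <G> <B>, the suffix after <G> is nullable, so FOLLOW(<G>) ⊇ FOLLOW(<S>) = {$, v}. Thus FOLLOW(<G>) = {$, v, w}.
FOLLOW(<B>): in <S>::=w <G> <B>, the suffix after <B> is empty, so FOLLOW(<B>) ⊇ FOLLOW(<S>) = {$, v}. Thus FOLLOW(<B>) = {$, v}.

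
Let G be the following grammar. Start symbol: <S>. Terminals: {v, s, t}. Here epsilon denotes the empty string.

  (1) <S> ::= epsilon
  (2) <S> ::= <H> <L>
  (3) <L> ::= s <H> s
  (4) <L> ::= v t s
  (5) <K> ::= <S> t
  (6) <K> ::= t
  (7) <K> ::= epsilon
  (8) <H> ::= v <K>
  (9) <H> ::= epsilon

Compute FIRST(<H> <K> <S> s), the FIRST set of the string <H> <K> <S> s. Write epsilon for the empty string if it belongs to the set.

{s, t, v}

FIRST(<L>): from <L>::=s <H> s we get {s}; from <L>::=v t s we get {v}. So FIRST(<L>) = {s, v}.
FIRST(<H>): from <H>::=v <K> we get {v}; from <H>::=epsilon we get {epsilon}. So FIRST(<H>) = {epsilon, v}.
FIRST(<S>): from <S>::=epsilon we get {epsilon}; from <S>::=<H> <L> we get {s, v}. So FIRST(<S>) = {epsilon, s, v}.
FIRST(<K>): from <K>::=<S> t we get {s, t, v}; from <K>::=t we get {t}; from <K>::=epsilon we get {epsilon}. So FIRST(<K>) = {epsilon, s, t, v}.
FIRST(<H> <K> <S> s): take FIRST of each symbol in turn, carrying on past any symbol whose FIRST contains epsilon; result {s, t, v}.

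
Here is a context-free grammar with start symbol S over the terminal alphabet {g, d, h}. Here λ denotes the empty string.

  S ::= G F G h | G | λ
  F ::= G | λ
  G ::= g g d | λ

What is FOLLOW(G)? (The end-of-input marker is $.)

{$, g, h}

FIRST(G): from G::=g g d we get {g}; from G::=λ we get {λ}. So FIRST(G) = {λ, g}.
FIRST(F): from F::=G we get {λ, g}; from F::=λ we get {λ}. So FIRST(F) = {λ, g}.
FIRST(S): from S::=G F G h we get {g, h}; from S::=G we get {λ, g}; from S::=λ we get {λ}. So FIRST(S) = {λ, g, h}.
FOLLOW(S) includes $ since S is the start symbol.
FOLLOW(S): S appears on no right-hand side. Thus FOLLOW(S) = {$}.
FOLLOW(F): in S::=G F G h, F is followed by G h with FIRST {g, h}. Thus FOLLOW(F) = {g, h}.
FOLLOW(G): in S::=G F G h (occurrence 1), G is followed by F G h with FIRST {g, h}; in S::=G F G h (occurrence 2), G is followed by h with FIRST {h}; in S::=G, the suffix after G is empty, so FOLLOW(G) ⊇ FOLLOW(S) = {$}; in F::=G, the suffix after G is empty, so FOLLOW(G) ⊇ FOLLOW(F) = {g, h}. Thus FOLLOW(G) = {$, g, h}.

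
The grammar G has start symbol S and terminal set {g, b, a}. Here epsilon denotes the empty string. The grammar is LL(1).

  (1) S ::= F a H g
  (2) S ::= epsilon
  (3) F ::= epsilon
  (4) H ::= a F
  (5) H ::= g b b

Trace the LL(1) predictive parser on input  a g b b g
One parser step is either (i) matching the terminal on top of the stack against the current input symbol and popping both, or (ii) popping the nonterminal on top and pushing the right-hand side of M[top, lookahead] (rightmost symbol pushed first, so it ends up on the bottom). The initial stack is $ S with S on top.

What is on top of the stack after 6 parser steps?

b

step 1: stack=$ S  input=a g b b g $  — expand S ::= F a H g
step 2: stack=$ g H a F  input=a g b b g $  — expand F ::= epsilon
step 3: stack=$ g H a  input=a g b b g $  — match a
step 4: stack=$ g H  input=g b b g $  — expand H ::= g b b
step 5: stack=$ g b b g  input=g b b g $  — match g
step 6: stack=$ g b b  input=b b g $  — match b
Stack after step 6: $ g b (top = b).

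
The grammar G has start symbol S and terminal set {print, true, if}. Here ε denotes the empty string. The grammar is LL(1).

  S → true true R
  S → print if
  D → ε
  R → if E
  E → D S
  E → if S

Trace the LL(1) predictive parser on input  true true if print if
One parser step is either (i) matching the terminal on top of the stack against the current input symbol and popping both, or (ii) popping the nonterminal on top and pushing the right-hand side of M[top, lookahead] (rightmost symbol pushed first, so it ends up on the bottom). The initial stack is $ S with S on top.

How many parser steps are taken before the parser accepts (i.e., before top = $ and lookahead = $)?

10

step 1: stack=$ S  input=true true if print if $  — expand S → true true R
step 2: stack=$ R true true  input=true true if print if $  — match true
step 3: stack=$ R true  input=true if print if $  — match true
step 4: stack=$ R  input=if print if $  — expand R → if E
step 5: stack=$ E if  input=if print if $  — match if
step 6: stack=$ E  input=print if $  — expand E → D S
step 7: stack=$ S D  input=print if $  — expand D → ε
step 8: stack=$ S  input=print if $  — expand S → print if
step 9: stack=$ if print  input=print if $  — match print
step 10: stack=$ if  input=if $  — match if
Accept reached after 10 steps.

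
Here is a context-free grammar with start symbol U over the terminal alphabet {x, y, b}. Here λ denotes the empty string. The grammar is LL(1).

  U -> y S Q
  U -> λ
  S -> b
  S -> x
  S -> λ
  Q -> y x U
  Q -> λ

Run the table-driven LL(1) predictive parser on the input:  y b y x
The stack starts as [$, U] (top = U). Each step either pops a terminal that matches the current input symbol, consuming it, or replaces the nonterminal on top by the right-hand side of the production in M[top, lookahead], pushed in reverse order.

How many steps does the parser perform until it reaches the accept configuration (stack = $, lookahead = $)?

8

step 1: stack=$ U  input=y b y x $  — expand U -> y S Q
step 2: stack=$ Q S y  input=y b y x $  — match y
step 3: stack=$ Q S  input=b y x $  — expand S -> b
step 4: stack=$ Q b  input=b y x $  — match b
step 5: stack=$ Q  input=y x $  — expand Q -> y x U
step 6: stack=$ U x y  input=y x $  — match y
step 7: stack=$ U x  input=x $  — match x
step 8: stack=$ U  input=$  — expand U -> λ
Accept reached after 8 steps.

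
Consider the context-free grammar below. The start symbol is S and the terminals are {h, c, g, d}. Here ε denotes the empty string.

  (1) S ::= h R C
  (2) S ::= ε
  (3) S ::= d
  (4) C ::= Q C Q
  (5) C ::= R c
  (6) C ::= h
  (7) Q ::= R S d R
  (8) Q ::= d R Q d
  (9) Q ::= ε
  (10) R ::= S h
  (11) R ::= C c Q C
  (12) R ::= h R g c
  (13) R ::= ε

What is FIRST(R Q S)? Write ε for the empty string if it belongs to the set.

{ε, c, d, h}

FIRST(S) = {ε, d, h}
FIRST(C) = {c, d, h}  (via Q C Q, R c)
FIRST(R) = {ε, c, d, h}  (via S h, C c Q C)
FIRST(Q) = {ε, c, d, h}  (via R S d R)
FIRST(R Q S): take FIRST of each symbol in turn, carrying on past any symbol whose FIRST contains ε; result {ε, c, d, h}.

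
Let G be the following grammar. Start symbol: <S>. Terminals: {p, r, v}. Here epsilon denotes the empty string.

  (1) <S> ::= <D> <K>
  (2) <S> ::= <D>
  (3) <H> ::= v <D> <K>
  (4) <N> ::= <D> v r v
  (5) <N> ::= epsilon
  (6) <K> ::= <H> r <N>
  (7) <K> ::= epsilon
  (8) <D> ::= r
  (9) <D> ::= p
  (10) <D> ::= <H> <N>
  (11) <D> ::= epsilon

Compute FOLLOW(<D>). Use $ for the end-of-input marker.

FIRST(<H>): from <H>::=v <D> <K> we get {v}. So FIRST(<H>) = {v}.
FIRST(<K>): from <K>::=<H> r <N> we get {v}; from <K>::=epsilon we get {epsilon}. So FIRST(<K>) = {epsilon, v}.
FIRST(<D>): from <D>::=r we get {r}; from <D>::=p we get {p}; from <D>::=<H> <N> we get {v}; from <D>::=epsilon we get {epsilon}. So FIRST(<D>) = {epsilon, p, r, v}.
FIRST(<S>): from <S>::=<D> <K> we get {epsilon, p, r, v}; from <S>::=<D> we get {epsilon, p, r, v}. So FIRST(<S>) = {epsilon, p, r, v}.
FIRST(<N>): from <N>::=<D> v r v we get {p, r, v}; from <N>::=epsilon we get {epsilon}. So FIRST(<N>) = {epsilon, p, r, v}.
FOLLOW(<S>) includes $ since <S> is the start symbol.
FOLLOW(<S>): <S> appears on no right-hand side. Thus FOLLOW(<S>) = {$}.
FOLLOW(<H>): in <K>::=<H> r <N>, <H> is followed by r <N> with FIRST {r}; in <D>::=<H> <N>, <H> is followed by <N> with FIRST {epsilon, p, r, v}; in <D>::=<H> <N>, the suffix after <H> is nullable, so FOLLOW(<H>) ⊇ FOLLOW(<D>) = {$, p, r, v}. Thus FOLLOW(<H>) = {$, p, r, v}.
FOLLOW(<K>): in <S>::=<D> <K>, the suffix after <K> is empty, so FOLLOW(<K>) ⊇ FOLLOW(<S>) = {$}; in <H>::=v <D> <K>, the suffix after <K> is empty, so FOLLOW(<K>) ⊇ FOLLOW(<H>) = {$, p, r, v}. Thus FOLLOW(<K>) = {$, p, r, v}.
FOLLOW(<D>): in <S>::=<D> <K>, <D> is followed by <K> with FIRST {epsilon, v}; in <S>::=<D> <K>, the suffix after <D> is nullable, so FOLLOW(<D>) ⊇ FOLLOW(<S>) = {$}; in <S>::=<D>, the suffix after <D> is empty, so FOLLOW(<D>) ⊇ FOLLOW(<S>) = {$}; in <H>::=v <D> <K>, <D> is followed by <K> with FIRST {epsilon, v}; in <H>::=v <D> <K>, the suffix after <D> is nullable, so FOLLOW(<D>) ⊇ FOLLOW(<H>) = {$, p, r, v}; in <N>::=<D> v r v, <D> is followed by v r v with FIRST {v}. Thus FOLLOW(<D>) = {$, p, r, v}.
FOLLOW(<N>): in <K>::=<H> r <N>, the suffix after <N> is empty, so FOLLOW(<N>) ⊇ FOLLOW(<K>) = {$, p, r, v}; in <D>::=<H> <N>, the suffix after <N> is empty, so FOLLOW(<N>) ⊇ FOLLOW(<D>) = {$, p, r, v}. Thus FOLLOW(<N>) = {$, p, r, v}.

{$, p, r, v}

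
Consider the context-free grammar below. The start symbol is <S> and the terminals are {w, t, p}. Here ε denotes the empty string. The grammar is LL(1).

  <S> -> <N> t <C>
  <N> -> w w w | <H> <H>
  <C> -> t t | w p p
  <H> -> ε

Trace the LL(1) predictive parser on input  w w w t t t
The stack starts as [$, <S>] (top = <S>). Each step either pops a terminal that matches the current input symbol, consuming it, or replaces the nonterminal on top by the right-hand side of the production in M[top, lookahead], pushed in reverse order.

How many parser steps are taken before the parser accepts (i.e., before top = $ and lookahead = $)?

9

     Stack          Input          Action
  1  $ <S>          w w w t t t $  expand <S> -> <N> t <C>
  2  $ <C> t <N>    w w w t t t $  expand <N> -> w w w
  3  $ <C> t w w w  w w w t t t $  match w
  4  $ <C> t w w    w w t t t $    match w
  5  $ <C> t w      w t t t $      match w
  6  $ <C> t        t t t $        match t
  7  $ <C>          t t $          expand <C> -> t t
  8  $ t t          t t $          match t
  9  $ t            t $            match t
Accept reached after 9 steps.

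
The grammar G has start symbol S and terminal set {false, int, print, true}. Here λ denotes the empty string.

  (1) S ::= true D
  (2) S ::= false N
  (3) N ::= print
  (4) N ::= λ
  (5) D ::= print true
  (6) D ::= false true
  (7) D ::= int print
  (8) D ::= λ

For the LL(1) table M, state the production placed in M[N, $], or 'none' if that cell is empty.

N ::= λ

FIRST(S): from S::=true D we get {true}; from S::=false N we get {false}. So FIRST(S) = {false, true}.
FIRST(N): from N::=print we get {print}; from N::=λ we get {λ}. So FIRST(N) = {λ, print}.
FIRST(D): from D::=print true we get {print}; from D::=false true we get {false}; from D::=int print we get {int}; from D::=λ we get {λ}. So FIRST(D) = {λ, false, int, print}.
FOLLOW(S) includes $ since S is the start symbol.
FOLLOW(S): S appears on no right-hand side. Thus FOLLOW(S) = {$}.
FOLLOW(N): in S::=false N, the suffix after N is empty, so FOLLOW(N) ⊇ FOLLOW(S) = {$}. Thus FOLLOW(N) = {$}.
For N ::= print: FIRST(print) = {print}, so it goes in M[N, t] for t ∈ {print}.
For N ::= λ: FIRST(λ) = {λ}, so it goes in M[N, t] for t ∈ {}; since λ ∈ FIRST, also for every t ∈ FOLLOW(N) = {$}.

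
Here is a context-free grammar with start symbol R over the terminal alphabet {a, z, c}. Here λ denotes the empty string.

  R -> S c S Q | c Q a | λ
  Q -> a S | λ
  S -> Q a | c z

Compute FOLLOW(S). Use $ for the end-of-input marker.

{$, a, c}

FIRST(Q) = {λ, a}
FIRST(S) = {a, c}  (via Q a)
FIRST(R) = {λ, a, c}  (via S c S Q)
FOLLOW(R) includes $ since R is the start symbol.
FOLLOW(R): R appears on no right-hand side. Thus FOLLOW(R) = {$}.
FOLLOW(Q): in R->S c S Q, the suffix after Q is empty, so FOLLOW(Q) ⊇ FOLLOW(R) = {$}; in R->c Q a, Q is followed by a with FIRST {a}; in S->Q a, Q is followed by a with FIRST {a}. Thus FOLLOW(Q) = {$, a}.
FOLLOW(S): in R->S c S Q (occurrence 1), S is followed by c S Q with FIRST {c}; in R->S c S Q (occurrence 2), S is followed by Q with FIRST {λ, a}; in R->S c S Q (occurrence 2), the suffix after S is nullable, so FOLLOW(S) ⊇ FOLLOW(R) = {$}; in Q->a S, the suffix after S is empty, so FOLLOW(S) ⊇ FOLLOW(Q) = {$, a}. Thus FOLLOW(S) = {$, a, c}.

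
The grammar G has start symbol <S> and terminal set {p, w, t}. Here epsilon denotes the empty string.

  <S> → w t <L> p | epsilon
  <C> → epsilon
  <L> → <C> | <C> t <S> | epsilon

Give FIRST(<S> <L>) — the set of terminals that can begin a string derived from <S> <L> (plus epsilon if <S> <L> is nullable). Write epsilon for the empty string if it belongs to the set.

FIRST(<S>): from <S>→w t <L> p we get {w}; from <S>→epsilon we get {epsilon}. So FIRST(<S>) = {epsilon, w}.
FIRST(<C>): from <C>→epsilon we get {epsilon}. So FIRST(<C>) = {epsilon}.
FIRST(<L>): from <L>→<C> we get {epsilon}; from <L>→<C> t <S> we get {t}; from <L>→epsilon we get {epsilon}. So FIRST(<L>) = {epsilon, t}.
FIRST(<S> <L>): take FIRST of each symbol in turn, carrying on past any symbol whose FIRST contains epsilon; result {epsilon, t, w}.

{epsilon, t, w}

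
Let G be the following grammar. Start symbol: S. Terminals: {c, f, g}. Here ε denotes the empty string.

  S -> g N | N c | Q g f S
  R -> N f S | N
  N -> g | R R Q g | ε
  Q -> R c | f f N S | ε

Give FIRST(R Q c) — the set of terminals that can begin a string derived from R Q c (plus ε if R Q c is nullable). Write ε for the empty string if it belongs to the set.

FIRST(S): from S->g N we get {g}; from S->N c we get {c, f, g}; from S->Q g f S we get {c, f, g}. So FIRST(S) = {c, f, g}.
FIRST(R): from R->N f S we get {c, f, g}; from R->N we get {ε, c, f, g}. So FIRST(R) = {ε, c, f, g}.
FIRST(Q): from Q->R c we get {c, f, g}; from Q->f f N S we get {f}; from Q->ε we get {ε}. So FIRST(Q) = {ε, c, f, g}.
FIRST(N): from N->g we get {g}; from N->R R Q g we get {c, f, g}; from N->ε we get {ε}. So FIRST(N) = {ε, c, f, g}.
FIRST(R Q c): take FIRST of each symbol in turn, carrying on past any symbol whose FIRST contains ε; result {c, f, g}.

{c, f, g}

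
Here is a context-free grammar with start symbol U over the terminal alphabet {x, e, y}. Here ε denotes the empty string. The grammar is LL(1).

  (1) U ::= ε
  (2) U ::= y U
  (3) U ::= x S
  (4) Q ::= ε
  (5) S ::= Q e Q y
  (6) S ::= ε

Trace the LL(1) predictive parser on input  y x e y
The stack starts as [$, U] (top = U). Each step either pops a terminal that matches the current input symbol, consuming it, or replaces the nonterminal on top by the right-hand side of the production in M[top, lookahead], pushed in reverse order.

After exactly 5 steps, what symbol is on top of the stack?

Q

     Stack  Input      Action
  1  $ U    y x e y $  expand U ::= y U
  2  $ U y  y x e y $  match y
  3  $ U    x e y $    expand U ::= x S
  4  $ S x  x e y $    match x
  5  $ S    e y $      expand S ::= Q e Q y
Stack after step 5: $ y Q e Q (top = Q).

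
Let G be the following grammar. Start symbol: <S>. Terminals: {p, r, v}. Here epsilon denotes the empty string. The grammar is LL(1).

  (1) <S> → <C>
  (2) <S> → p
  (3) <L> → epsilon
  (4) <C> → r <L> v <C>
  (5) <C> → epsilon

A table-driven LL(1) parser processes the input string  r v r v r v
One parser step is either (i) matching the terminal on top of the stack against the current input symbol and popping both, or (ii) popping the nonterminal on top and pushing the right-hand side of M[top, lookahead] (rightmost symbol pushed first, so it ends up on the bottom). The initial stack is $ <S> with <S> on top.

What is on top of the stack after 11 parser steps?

      Stack          Input          Action
   1  $ <S>          r v r v r v $  expand <S> → <C>
   2  $ <C>          r v r v r v $  expand <C> → r <L> v <C>
   3  $ <C> v <L> r  r v r v r v $  match r
   4  $ <C> v <L>    v r v r v $    expand <L> → epsilon
   5  $ <C> v        v r v r v $    match v
   6  $ <C>          r v r v $      expand <C> → r <L> v <C>
   7  $ <C> v <L> r  r v r v $      match r
   8  $ <C> v <L>    v r v $        expand <L> → epsilon
   9  $ <C> v        v r v $        match v
  10  $ <C>          r v $          expand <C> → r <L> v <C>
  11  $ <C> v <L> r  r v $          match r
Stack after step 11: $ <C> v <L> (top = <L>).

<L>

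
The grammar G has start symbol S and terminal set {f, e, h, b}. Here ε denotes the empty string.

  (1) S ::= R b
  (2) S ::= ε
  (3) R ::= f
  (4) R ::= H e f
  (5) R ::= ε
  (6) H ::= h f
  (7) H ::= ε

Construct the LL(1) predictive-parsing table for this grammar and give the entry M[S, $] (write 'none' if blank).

S ::= ε

FIRST(H): from H::=h f we get {h}; from H::=ε we get {ε}. So FIRST(H) = {ε, h}.
FIRST(R): from R::=f we get {f}; from R::=H e f we get {e, h}; from R::=ε we get {ε}. So FIRST(R) = {ε, e, f, h}.
FIRST(S): from S::=R b we get {b, e, f, h}; from S::=ε we get {ε}. So FIRST(S) = {ε, b, e, f, h}.
FOLLOW(S) includes $ since S is the start symbol.
FOLLOW(S): S appears on no right-hand side. Thus FOLLOW(S) = {$}.
For S ::= R b: FIRST(R b) = {b, e, f, h}, so it goes in M[S, t] for t ∈ {b, e, f, h}.
For S ::= ε: FIRST(ε) = {ε}, so it goes in M[S, t] for t ∈ {}; since ε ∈ FIRST, also for every t ∈ FOLLOW(S) = {$}.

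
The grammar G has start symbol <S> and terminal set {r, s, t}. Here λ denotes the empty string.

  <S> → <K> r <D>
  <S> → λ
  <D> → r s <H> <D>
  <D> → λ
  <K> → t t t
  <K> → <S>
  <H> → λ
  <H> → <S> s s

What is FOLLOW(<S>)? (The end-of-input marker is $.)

FIRST(<D>) = {λ, r}
FIRST(<S>) = {λ, r, t}  (via <K> r <D>)
FIRST(<K>) = {λ, r, t}  (via <S>)
FIRST(<H>) = {λ, r, s, t}  (via <S> s s)
FOLLOW(<S>) includes $ since <S> is the start symbol.
FOLLOW(<K>): in <S>→<K> r <D>, <K> is followed by r <D> with FIRST {r}. Thus FOLLOW(<K>) = {r}.
FOLLOW(<S>): in <K>→<S>, the suffix after <S> is empty, so FOLLOW(<S>) ⊇ FOLLOW(<K>) = {r}; in <H>→<S> s s, <S> is followed by s s with FIRST {s}. Thus FOLLOW(<S>) = {$, r, s}.
FOLLOW(<D>): in <S>→<K> r <D>, the suffix after <D> is empty, so FOLLOW(<D>) ⊇ FOLLOW(<S>) = {$, r, s}; in <D>→r s <H> <D>, the suffix after <D> is empty (adds nothing new). Thus FOLLOW(<D>) = {$, r, s}.
FOLLOW(<H>): in <D>→r s <H> <D>, <H> is followed by <D> with FIRST {λ, r}; in <D>→r s <H> <D>, the suffix after <H> is nullable, so FOLLOW(<H>) ⊇ FOLLOW(<D>) = {$, r, s}. Thus FOLLOW(<H>) = {$, r, s}.

{$, r, s}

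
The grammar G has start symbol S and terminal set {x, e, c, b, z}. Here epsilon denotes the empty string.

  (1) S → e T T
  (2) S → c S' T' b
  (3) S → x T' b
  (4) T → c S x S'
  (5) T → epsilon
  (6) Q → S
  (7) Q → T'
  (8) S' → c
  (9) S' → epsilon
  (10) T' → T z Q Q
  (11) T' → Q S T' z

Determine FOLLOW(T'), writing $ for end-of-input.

{b, c, e, x, z}

FIRST(S) = {c, e, x}
FIRST(T) = {epsilon, c}
FIRST(S') = {epsilon, c}
FIRST(Q) = {c, e, x, z}  (via S, T')
FIRST(T') = {c, e, x, z}  (via T z Q Q, Q S T' z)
FOLLOW(S) includes $ since S is the start symbol.
FOLLOW(S): in T→c S x S', S is followed by x S' with FIRST {x}; in Q→S, the suffix after S is empty, so FOLLOW(S) ⊇ FOLLOW(Q) = {b, c, e, x, z}; in T'→Q S T' z, S is followed by T' z with FIRST {c, e, x, z}. Thus FOLLOW(S) = {$, b, c, e, x, z}.
FOLLOW(T): in S→e T T (occurrence 1), T is followed by T with FIRST {epsilon, c}; in S→e T T (occurrence 1), the suffix after T is nullable, so FOLLOW(T) ⊇ FOLLOW(S) = {$, b, c, e, x, z}; in S→e T T (occurrence 2), the suffix after T is empty, so FOLLOW(T) ⊇ FOLLOW(S) = {$, b, c, e, x, z}; in T'→T z Q Q, T is followed by z Q Q with FIRST {z}. Thus FOLLOW(T) = {$, b, c, e, x, z}.
FOLLOW(S'): in S→c S' T' b, S' is followed by T' b with FIRST {c, e, x, z}; in T→c S x S', the suffix after S' is empty, so FOLLOW(S') ⊇ FOLLOW(T) = {$, b, c, e, x, z}. Thus FOLLOW(S') = {$, b, c, e, x, z}.
FOLLOW(Q): in T'→T z Q Q (occurrence 1), Q is followed by Q with FIRST {c, e, x, z}; in T'→T z Q Q (occurrence 2), the suffix after Q is empty, so FOLLOW(Q) ⊇ FOLLOW(T') = {b, c, e, x, z}; in T'→Q S T' z, Q is followed by S T' z with FIRST {c, e, x}. Thus FOLLOW(Q) = {b, c, e, x, z}.
FOLLOW(T'): in S→c S' T' b, T' is followed by b with FIRST {b}; in S→x T' b, T' is followed by b with FIRST {b}; in Q→T', the suffix after T' is empty, so FOLLOW(T') ⊇ FOLLOW(Q) = {b, c, e, x, z}; in T'→Q S T' z, T' is followed by z with FIRST {z}. Thus FOLLOW(T') = {b, c, e, x, z}.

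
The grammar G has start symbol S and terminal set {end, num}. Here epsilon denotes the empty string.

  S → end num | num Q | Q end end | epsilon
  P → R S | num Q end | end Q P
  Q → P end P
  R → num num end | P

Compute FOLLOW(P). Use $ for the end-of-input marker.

{$, end, num}

FIRST(S): from S→end num we get {end}; from S→num Q we get {num}; from S→Q end end we get {end, num}; from S→epsilon we get {epsilon}. So FIRST(S) = {epsilon, end, num}.
FIRST(P): from P→R S we get {end, num}; from P→num Q end we get {num}; from P→end Q P we get {end}. So FIRST(P) = {end, num}.
FIRST(Q): from Q→P end P we get {end, num}. So FIRST(Q) = {end, num}.
FIRST(R): from R→num num end we get {num}; from R→P we get {end, num}. So FIRST(R) = {end, num}.
FOLLOW(S) includes $ since S is the start symbol.
FOLLOW(S): in P→R S, the suffix after S is empty, so FOLLOW(S) ⊇ FOLLOW(P) = {$, end, num}. Thus FOLLOW(S) = {$, end, num}.
FOLLOW(Q): in S→num Q, the suffix after Q is empty, so FOLLOW(Q) ⊇ FOLLOW(S) = {$, end, num}; in S→Q end end, Q is followed by end end with FIRST {end}; in P→num Q end, Q is followed by end with FIRST {end}; in P→end Q P, Q is followed by P with FIRST {end, num}. Thus FOLLOW(Q) = {$, end, num}.
FOLLOW(P): in P→end Q P, the suffix after P is empty (adds nothing new); in Q→P end P (occurrence 1), P is followed by end P with FIRST {end}; in Q→P end P (occurrence 2), the suffix after P is empty, so FOLLOW(P) ⊇ FOLLOW(Q) = {$, end, num}; in R→P, the suffix after P is empty, so FOLLOW(P) ⊇ FOLLOW(R) = {$, end, num}. Thus FOLLOW(P) = {$, end, num}.
FOLLOW(R): in P→R S, R is followed by S with FIRST {epsilon, end, num}; in P→R S, the suffix after R is nullable, so FOLLOW(R) ⊇ FOLLOW(P) = {$, end, num}. Thus FOLLOW(R) = {$, end, num}.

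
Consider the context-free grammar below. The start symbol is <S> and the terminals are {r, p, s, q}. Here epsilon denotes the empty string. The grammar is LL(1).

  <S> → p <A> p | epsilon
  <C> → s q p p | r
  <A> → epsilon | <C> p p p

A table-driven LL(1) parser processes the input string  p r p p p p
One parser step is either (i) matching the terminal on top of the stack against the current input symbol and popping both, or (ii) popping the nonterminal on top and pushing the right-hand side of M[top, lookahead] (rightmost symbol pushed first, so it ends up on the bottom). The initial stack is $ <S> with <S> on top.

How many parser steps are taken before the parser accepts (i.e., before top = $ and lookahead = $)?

9

     Stack          Input          Action
  1  $ <S>          p r p p p p $  expand <S> → p <A> p
  2  $ p <A> p      p r p p p p $  match p
  3  $ p <A>        r p p p p $    expand <A> → <C> p p p
  4  $ p p p p <C>  r p p p p $    expand <C> → r
  5  $ p p p p r    r p p p p $    match r
  6  $ p p p p      p p p p $      match p
  7  $ p p p        p p p $        match p
  8  $ p p          p p $          match p
  9  $ p            p $            match p
Accept reached after 9 steps.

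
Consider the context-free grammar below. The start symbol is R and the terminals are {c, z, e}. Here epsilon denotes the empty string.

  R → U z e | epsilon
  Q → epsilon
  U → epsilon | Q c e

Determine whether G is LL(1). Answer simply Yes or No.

Yes

FIRST(R) = {epsilon, c, z}
FIRST(Q) = {epsilon}
FIRST(U) = {epsilon, c}
FOLLOW(R) = {$}
FOLLOW(Q) = {c}
FOLLOW(U) = {z}
Each cell of M receives at most one production.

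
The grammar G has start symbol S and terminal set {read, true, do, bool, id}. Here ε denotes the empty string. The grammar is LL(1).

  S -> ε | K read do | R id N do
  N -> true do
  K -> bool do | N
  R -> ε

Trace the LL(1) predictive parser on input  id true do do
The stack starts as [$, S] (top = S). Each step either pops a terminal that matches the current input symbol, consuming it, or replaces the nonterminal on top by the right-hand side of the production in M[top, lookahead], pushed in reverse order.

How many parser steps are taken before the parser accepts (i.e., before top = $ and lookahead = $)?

     Stack         Input            Action
  1  $ S           id true do do $  expand S -> R id N do
  2  $ do N id R   id true do do $  expand R -> ε
  3  $ do N id     id true do do $  match id
  4  $ do N        true do do $     expand N -> true do
  5  $ do do true  true do do $     match true
  6  $ do do       do do $          match do
  7  $ do          do $             match do
Accept reached after 7 steps.

7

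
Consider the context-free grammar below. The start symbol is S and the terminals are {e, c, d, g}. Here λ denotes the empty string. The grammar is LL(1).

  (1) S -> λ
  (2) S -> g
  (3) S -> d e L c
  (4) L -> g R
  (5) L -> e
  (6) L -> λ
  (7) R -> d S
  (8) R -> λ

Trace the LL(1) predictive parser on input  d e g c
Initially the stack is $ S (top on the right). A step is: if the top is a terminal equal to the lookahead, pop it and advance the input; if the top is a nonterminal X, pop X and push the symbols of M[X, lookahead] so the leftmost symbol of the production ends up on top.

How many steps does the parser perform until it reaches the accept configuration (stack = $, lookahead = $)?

     Stack      Input      Action
  1  $ S        d e g c $  expand S -> d e L c
  2  $ c L e d  d e g c $  match d
  3  $ c L e    e g c $    match e
  4  $ c L      g c $      expand L -> g R
  5  $ c R g    g c $      match g
  6  $ c R      c $        expand R -> λ
  7  $ c        c $        match c
Accept reached after 7 steps.

7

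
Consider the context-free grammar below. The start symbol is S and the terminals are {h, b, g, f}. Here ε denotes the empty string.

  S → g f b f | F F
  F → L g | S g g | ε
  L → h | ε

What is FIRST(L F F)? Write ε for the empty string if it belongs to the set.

{ε, g, h}

FIRST(L) = {ε, h}
FIRST(S) = {ε, g, h}  (via F F)
FIRST(F) = {ε, g, h}  (via L g, S g g)
FIRST(L F F): take FIRST of each symbol in turn, carrying on past any symbol whose FIRST contains ε; result {ε, g, h}.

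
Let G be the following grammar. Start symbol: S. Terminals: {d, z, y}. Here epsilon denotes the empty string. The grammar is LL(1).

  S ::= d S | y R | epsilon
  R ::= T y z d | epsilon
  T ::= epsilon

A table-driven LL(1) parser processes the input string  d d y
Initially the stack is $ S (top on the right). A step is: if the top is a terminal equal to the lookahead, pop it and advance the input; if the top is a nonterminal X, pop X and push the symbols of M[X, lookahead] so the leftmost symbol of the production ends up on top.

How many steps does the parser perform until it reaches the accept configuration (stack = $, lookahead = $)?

step 1: stack=$ S  input=d d y $  — expand S ::= d S
step 2: stack=$ S d  input=d d y $  — match d
step 3: stack=$ S  input=d y $  — expand S ::= d S
step 4: stack=$ S d  input=d y $  — match d
step 5: stack=$ S  input=y $  — expand S ::= y R
step 6: stack=$ R y  input=y $  — match y
step 7: stack=$ R  input=$  — expand R ::= epsilon
Accept reached after 7 steps.

7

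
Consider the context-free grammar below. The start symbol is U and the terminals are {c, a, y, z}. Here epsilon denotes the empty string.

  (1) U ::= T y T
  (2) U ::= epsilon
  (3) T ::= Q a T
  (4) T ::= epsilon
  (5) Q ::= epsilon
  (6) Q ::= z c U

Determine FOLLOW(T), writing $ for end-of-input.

FIRST(Q) = {epsilon, z}
FIRST(T) = {epsilon, a, z}  (via Q a T)
FIRST(U) = {epsilon, a, y, z}  (via T y T)
FOLLOW(U) includes $ since U is the start symbol.
FOLLOW(Q): in T::=Q a T, Q is followed by a T with FIRST {a}. Thus FOLLOW(Q) = {a}.
FOLLOW(U): in Q::=z c U, the suffix after U is empty, so FOLLOW(U) ⊇ FOLLOW(Q) = {a}. Thus FOLLOW(U) = {$, a}.
FOLLOW(T): in U::=T y T (occurrence 1), T is followed by y T with FIRST {y}; in U::=T y T (occurrence 2), the suffix after T is empty, so FOLLOW(T) ⊇ FOLLOW(U) = {$, a}; in T::=Q a T, the suffix after T is empty (adds nothing new). Thus FOLLOW(T) = {$, a, y}.

{$, a, y}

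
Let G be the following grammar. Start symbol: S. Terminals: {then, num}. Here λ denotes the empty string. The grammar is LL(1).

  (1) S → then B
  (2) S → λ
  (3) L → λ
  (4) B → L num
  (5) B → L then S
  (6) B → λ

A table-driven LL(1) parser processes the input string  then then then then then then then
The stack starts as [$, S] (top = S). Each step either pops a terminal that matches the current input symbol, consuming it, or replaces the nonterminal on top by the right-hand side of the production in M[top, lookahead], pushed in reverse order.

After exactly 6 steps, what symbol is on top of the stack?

then

step 1: stack=$ S  input=then then then then then then then $  — expand S → then B
step 2: stack=$ B then  input=then then then then then then then $  — match then
step 3: stack=$ B  input=then then then then then then $  — expand B → L then S
step 4: stack=$ S then L  input=then then then then then then $  — expand L → λ
step 5: stack=$ S then  input=then then then then then then $  — match then
step 6: stack=$ S  input=then then then then then $  — expand S → then B
Stack after step 6: $ B then (top = then).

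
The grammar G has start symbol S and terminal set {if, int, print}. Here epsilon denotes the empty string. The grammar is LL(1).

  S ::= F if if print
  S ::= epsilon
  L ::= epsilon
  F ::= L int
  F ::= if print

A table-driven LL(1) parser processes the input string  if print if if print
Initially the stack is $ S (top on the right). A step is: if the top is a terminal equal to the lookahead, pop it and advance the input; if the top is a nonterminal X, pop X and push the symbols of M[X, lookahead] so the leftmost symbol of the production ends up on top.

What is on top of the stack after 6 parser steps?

step 1: stack=$ S  input=if print if if print $  — expand S ::= F if if print
step 2: stack=$ print if if F  input=if print if if print $  — expand F ::= if print
step 3: stack=$ print if if print if  input=if print if if print $  — match if
step 4: stack=$ print if if print  input=print if if print $  — match print
step 5: stack=$ print if if  input=if if print $  — match if
step 6: stack=$ print if  input=if print $  — match if
Stack after step 6: $ print (top = print).

print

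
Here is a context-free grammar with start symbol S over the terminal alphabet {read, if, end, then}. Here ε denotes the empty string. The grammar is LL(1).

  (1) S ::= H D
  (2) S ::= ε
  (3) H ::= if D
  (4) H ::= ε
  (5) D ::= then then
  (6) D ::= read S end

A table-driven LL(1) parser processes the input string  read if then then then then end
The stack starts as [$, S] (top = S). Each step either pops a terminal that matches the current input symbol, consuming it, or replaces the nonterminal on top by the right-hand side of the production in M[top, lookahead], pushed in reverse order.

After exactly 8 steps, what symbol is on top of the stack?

step 1: stack=$ S  input=read if then then then then end $  — expand S ::= H D
step 2: stack=$ D H  input=read if then then then then end $  — expand H ::= ε
step 3: stack=$ D  input=read if then then then then end $  — expand D ::= read S end
step 4: stack=$ end S read  input=read if then then then then end $  — match read
step 5: stack=$ end S  input=if then then then then end $  — expand S ::= H D
step 6: stack=$ end D H  input=if then then then then end $  — expand H ::= if D
step 7: stack=$ end D D if  input=if then then then then end $  — match if
step 8: stack=$ end D D  input=then then then then end $  — expand D ::= then then
Stack after step 8: $ end D then then (top = then).

then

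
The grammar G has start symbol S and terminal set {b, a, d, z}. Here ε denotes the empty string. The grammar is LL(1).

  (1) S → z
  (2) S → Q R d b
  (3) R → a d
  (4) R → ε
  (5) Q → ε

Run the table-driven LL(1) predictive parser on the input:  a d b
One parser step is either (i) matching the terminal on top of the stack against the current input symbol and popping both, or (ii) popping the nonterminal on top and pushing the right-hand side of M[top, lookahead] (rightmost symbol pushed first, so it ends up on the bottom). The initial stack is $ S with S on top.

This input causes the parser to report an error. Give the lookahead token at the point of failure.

     Stack      Input    Action
  1  $ S        a d b $  expand S → Q R d b
  2  $ b d R Q  a d b $  expand Q → ε
  3  $ b d R    a d b $  expand R → a d
  4  $ b d d a  a d b $  match a
  5  $ b d d    d b $    match d
  6  $ b d      b $      error: top is terminal d but lookahead is b

b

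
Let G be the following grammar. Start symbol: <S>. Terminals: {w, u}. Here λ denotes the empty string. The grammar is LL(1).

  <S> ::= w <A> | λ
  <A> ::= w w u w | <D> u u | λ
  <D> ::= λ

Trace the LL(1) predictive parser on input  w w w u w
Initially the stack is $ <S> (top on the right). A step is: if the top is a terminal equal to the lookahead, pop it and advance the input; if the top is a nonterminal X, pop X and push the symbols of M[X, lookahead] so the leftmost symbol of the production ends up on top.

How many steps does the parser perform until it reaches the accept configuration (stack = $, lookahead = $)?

7

step 1: stack=$ <S>  input=w w w u w $  — expand <S> ::= w <A>
step 2: stack=$ <A> w  input=w w w u w $  — match w
step 3: stack=$ <A>  input=w w u w $  — expand <A> ::= w w u w
step 4: stack=$ w u w w  input=w w u w $  — match w
step 5: stack=$ w u w  input=w u w $  — match w
step 6: stack=$ w u  input=u w $  — match u
step 7: stack=$ w  input=w $  — match w
Accept reached after 7 steps.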